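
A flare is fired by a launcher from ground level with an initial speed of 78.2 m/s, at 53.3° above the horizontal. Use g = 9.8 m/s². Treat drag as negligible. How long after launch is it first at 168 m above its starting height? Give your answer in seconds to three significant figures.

Horizontal component vₓ = 78.20 cos 53.3° = 46.73 m/s; vertical v_y0 = 78.20 sin 53.3° = 62.70 m/s.
Require v_y0 t − ½ g t² = 168, i.e. 4.900 t² − 62.70 t + 168 = 0.
Quadratic formula: t = (62.70 ± √638.35) / 9.80 = (62.70 ± 25.27) / 9.80 → t = 3.820 s or 8.976 s.
The first (ascending) time is 3.820 s.

3.82 s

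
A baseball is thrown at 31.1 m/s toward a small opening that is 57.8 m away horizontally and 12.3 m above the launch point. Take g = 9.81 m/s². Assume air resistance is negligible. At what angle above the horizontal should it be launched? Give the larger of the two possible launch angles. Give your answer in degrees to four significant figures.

70.31°

Trajectory: y = x tanθ − g x² (1 + tan²θ)/(2v₀²). With x = 57.8, y = 12.3, v₀ = 31.1, g = 9.81:
16.94 tan²θ − 57.8 tanθ + (29.24) = 0.
tanθ = [57.8 ± √(57.8² − 4 × 16.94 × (29.24))] / (2 × 16.94) = (57.8 ± 36.87) / 33.88, giving tanθ = 0.6178 or 2.794.
θ = 31.71° or 70.31°; the larger is 70.31°.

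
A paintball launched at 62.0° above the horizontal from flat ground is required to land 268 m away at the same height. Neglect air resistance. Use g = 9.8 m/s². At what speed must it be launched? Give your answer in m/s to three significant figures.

From R = (v₀² / g) sin 2θ: v₀ = √(gR / sin 2θ).
v₀ = √(9.80 × 268 / sin 124.0°) = √(2626 / 0.8290) = √3168.0 = 56.29 m/s.

56.3 m/s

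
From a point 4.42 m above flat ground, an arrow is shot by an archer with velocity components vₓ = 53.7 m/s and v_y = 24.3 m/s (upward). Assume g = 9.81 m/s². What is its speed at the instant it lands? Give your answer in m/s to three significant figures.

59.7 m/s

With up positive and y = 0 at the ground: y(t) = 4.42 + (24.30) t − 4.905 t². Setting y = 0 and taking the positive root: t = [24.30 + √(24.30² + 2·9.81·4.42)] / 9.81 = (24.30 + 26.02) / 9.81 = 5.130 s.
Vertical velocity at impact: v_y = v_y0 − g t = 24.30 − 9.81 × 5.130 = −26.02 m/s.
Speed: |v| = √(vₓ² + v_y²) = √(53.70² + 26.02²) = 59.67 m/s.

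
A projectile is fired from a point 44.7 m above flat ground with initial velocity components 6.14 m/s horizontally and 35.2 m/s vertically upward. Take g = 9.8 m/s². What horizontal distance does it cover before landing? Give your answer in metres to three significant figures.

Vertical motion (up positive, ground at y = 0): 4.900 t² − (35.20) t − 44.7 = 0, so t = (35.20 + √(35.20² + 2·9.80·44.7)) / 9.80 = (35.20 + 45.99) / 9.80 = 8.285 s.
Horizontal distance: R = vₓ t = 6.140 × 8.285 = 50.87 m.

50.9 m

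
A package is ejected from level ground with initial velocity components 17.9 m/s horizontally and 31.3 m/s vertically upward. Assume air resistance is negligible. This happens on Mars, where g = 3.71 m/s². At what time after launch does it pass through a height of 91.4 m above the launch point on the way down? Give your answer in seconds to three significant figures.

Set y = v_y0 t − ½ g t² = 91.4: 1.855 t² − 31.30 t + 91.4 = 0.
t = [31.30 ± √(31.30² − 2·3.71·91.4)] / 3.71 = (31.30 ± 17.36) / 3.71, so t = 3.756 s or t = 13.12 s.
The descending-branch root is 13.12 s.

13.1 s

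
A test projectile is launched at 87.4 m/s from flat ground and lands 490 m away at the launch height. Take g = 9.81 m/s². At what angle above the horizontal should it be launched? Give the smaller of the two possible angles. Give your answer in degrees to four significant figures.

Level-ground range R = v₀² sin(2θ)/g ⇒ sin(2θ) = gR/v₀² = 9.81 × 490 / 87.4² = 0.6293.
2θ = 39.00° or 180° − 39.00° = 141.0°, so θ = 19.50° or 70.50°.
The smaller angle is 19.50°.

19.50°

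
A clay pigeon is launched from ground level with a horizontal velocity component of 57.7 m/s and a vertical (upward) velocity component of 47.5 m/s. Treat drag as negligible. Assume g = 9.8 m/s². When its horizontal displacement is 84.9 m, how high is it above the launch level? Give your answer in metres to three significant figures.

x = vₓ t ⇒ t = 84.9/57.70 = 1.471 s.
Height: y = v_y0 t − ½ g t² = 47.50 × 1.471 − 4.900 × 1.471² = 69.89 − 10.61 = 59.28 m.

59.3 m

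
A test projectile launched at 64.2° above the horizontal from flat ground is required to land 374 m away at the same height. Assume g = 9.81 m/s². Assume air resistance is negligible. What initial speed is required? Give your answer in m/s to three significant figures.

Level-ground range: R = v₀² sin(2θ)/g, so v₀ = √(gR / sin 2θ).
v₀ = √(9.81 × 374 / sin 128.4°) = √(3669 / 0.7837) = √4681.6 = 68.42 m/s.

68.4 m/s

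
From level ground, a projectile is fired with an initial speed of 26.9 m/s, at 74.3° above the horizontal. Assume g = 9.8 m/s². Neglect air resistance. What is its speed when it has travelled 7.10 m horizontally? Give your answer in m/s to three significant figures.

17.9 m/s

vₓ = 26.90 cos 74.3° = 7.279 m/s; v_y0 = 26.90 sin 74.3° = 25.90 m/s.
x = vₓ t ⇒ t = 7.10/7.279 = 0.9754 s.
Vertical velocity there: v_y = v_y0 − g t = 25.90 − 9.80 × 0.9754 = 16.34 m/s.
Speed: √(vₓ² + v_y²) = √(7.279² + 16.34²) = 17.89 m/s.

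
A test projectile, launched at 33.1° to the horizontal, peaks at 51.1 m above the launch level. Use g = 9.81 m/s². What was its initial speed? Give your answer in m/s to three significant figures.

58.0 m/s

At the peak v_y = 0, so v_y0 = √(2gH) = √(2 × 9.81 × 51.1) = 31.66 m/s.
v_y0 = v₀ sin θ ⇒ v₀ = 31.66 / sin 33.1° = 57.98 m/s.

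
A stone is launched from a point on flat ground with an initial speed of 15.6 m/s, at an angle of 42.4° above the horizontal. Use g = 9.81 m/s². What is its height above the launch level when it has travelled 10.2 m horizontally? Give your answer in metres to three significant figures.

Resolve: vₓ = 15.60 cos 42.4° = 11.52 m/s and v_y0 = 15.60 sin 42.4° = 10.52 m/s.
x = vₓ t ⇒ t = 10.2/11.52 = 0.8854 s.
Height: y = v_y0 t − ½ g t² = 10.52 × 0.8854 − 4.905 × 0.8854² = 9.314 − 3.845 = 5.468 m.

5.47 m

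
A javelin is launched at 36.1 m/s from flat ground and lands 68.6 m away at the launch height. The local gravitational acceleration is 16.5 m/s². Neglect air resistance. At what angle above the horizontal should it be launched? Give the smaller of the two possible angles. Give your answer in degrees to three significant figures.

Level-ground range R = v₀² sin(2θ)/g ⇒ sin(2θ) = gR/v₀² = 16.5 × 68.6 / 36.1² = 0.8685.
2θ = 60.29° or 180° − 60.29° = 119.7°, so θ = 30.15° or 59.85°.
The smaller angle is 30.15°.

30.1°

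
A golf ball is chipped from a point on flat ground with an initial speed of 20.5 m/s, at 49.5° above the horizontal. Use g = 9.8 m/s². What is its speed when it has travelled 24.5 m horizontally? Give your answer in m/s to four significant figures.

13.54 m/s

vₓ = 20.50 cos 49.5° = 13.31 m/s; v_y0 = 20.50 sin 49.5° = 15.59 m/s.
Time to reach x = 24.5 m: t = x/vₓ = 24.5/13.31 = 1.840 s.
Vertical velocity there: v_y = v_y0 − g t = 15.59 − 9.80 × 1.840 = −2.446 m/s.
Speed: √(vₓ² + v_y²) = √(13.31² + 2.446²) = 13.54 m/s.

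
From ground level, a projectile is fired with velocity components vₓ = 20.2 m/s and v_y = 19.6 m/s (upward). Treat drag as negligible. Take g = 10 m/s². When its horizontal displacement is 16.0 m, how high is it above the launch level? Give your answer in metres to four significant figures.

x = vₓ t ⇒ t = 16.0/20.20 = 0.7921 s.
Height: y = v_y0 t − ½ g t² = 19.60 × 0.7921 − 5.000 × 0.7921² = 15.52 − 3.137 = 12.39 m.

12.39 m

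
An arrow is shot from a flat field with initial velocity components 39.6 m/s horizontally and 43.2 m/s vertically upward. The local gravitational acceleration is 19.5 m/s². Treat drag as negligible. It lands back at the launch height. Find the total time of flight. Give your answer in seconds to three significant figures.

It returns to y = 0 when t = 2 v_y0 / g = 2(43.20)/19.5 = 4.431 s.

4.43 s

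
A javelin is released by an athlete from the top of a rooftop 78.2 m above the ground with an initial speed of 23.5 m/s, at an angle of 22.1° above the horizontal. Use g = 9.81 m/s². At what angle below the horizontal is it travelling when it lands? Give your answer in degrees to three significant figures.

61.5°

Resolve: vₓ = 23.50 cos 22.1° = 21.77 m/s and v_y0 = 23.50 sin 22.1° = 8.841 m/s.
With up positive and y = 0 at the ground: y(t) = 78.2 + (8.841) t − 4.905 t². Setting y = 0 and taking the positive root: t = [8.841 + √(8.841² + 2·9.81·78.2)] / 9.81 = (8.841 + 40.16) / 9.81 = 4.995 s.
At impact: v_y = v_y0 − g t = −40.16 m/s; vₓ = 21.77 m/s.
Angle below horizontal: arctan(|v_y|/vₓ) = arctan(40.16/21.77) = 61.53°.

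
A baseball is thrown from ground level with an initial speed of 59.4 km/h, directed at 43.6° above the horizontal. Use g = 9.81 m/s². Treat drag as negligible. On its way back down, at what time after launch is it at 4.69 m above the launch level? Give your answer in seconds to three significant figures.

1.78 s

Convert: 59.4 km/h = 59.4/3.6 = 16.50 m/s.
Horizontal component vₓ = 16.50 cos 43.6° = 11.95 m/s; vertical v_y0 = 16.50 sin 43.6° = 11.38 m/s.
Height y(t) = 11.38 t − 4.905 t² = 4.69 gives 4.905 t² − 11.38 t + 4.69 = 0.
Quadratic formula: t = (11.38 ± √37.458) / 9.81 = (11.38 ± 6.120) / 9.81 → t = 0.5360 s or 1.784 s.
The descending-branch root is 1.784 s.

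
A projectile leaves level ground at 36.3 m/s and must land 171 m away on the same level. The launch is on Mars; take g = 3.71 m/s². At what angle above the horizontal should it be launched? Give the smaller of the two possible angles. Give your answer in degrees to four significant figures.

14.39°

From R = (v₀²/g) sin 2θ: sin 2θ = 3.71 × 171 / 1317.7 = 0.4815.
2θ = 28.78° or 180° − 28.78° = 151.2°, so θ = 14.39° or 75.61°.
The smaller angle is 14.39°.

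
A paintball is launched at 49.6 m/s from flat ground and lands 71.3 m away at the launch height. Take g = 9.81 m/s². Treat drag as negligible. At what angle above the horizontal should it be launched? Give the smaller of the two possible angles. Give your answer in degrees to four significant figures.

Level-ground range R = v₀² sin(2θ)/g ⇒ sin(2θ) = gR/v₀² = 9.81 × 71.3 / 49.6² = 0.2843.
2θ = 16.52° or 180° − 16.52° = 163.5°, so θ = 8.259° or 81.74°.
The smaller angle is 8.259°.

8.259°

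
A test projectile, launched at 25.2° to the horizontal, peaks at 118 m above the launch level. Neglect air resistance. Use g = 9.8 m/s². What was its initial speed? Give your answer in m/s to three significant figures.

At the peak v_y = 0, so v_y0 = √(2gH) = √(2 × 9.80 × 118) = 48.09 m/s.
v_y0 = v₀ sin θ ⇒ v₀ = 48.09 / sin 25.2° = 112.9 m/s.

113 m/s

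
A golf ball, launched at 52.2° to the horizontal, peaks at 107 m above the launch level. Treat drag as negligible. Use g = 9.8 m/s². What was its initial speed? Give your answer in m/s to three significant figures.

At the peak v_y = 0, so v_y0 = √(2gH) = √(2 × 9.80 × 107) = 45.80 m/s.
v_y0 = v₀ sin θ ⇒ v₀ = 45.80 / sin 52.2° = 57.96 m/s.

58.0 m/s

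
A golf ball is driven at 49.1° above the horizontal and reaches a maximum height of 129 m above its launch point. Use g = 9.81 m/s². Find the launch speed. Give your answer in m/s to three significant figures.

At the peak v_y = 0, so v_y0 = √(2gH) = √(2 × 9.81 × 129) = 50.31 m/s.
v_y0 = v₀ sin θ ⇒ v₀ = 50.31 / sin 49.1° = 66.56 m/s.

66.6 m/s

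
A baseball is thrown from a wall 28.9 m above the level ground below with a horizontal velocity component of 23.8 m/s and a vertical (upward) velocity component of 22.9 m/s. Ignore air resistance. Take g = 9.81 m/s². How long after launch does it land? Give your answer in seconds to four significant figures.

5.702 s

The projectile lands when y = 28.9 + (22.90) t − ½·9.81·t² = 0. Positive root: t = (22.90 + √(22.90² + 2·9.81·28.9)) / 9.81 = (22.90 + 33.04) / 9.81 = 5.702 s.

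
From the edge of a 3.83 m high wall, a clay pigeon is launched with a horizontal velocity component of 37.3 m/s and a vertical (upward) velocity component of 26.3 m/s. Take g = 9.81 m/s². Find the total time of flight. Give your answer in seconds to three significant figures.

Vertical motion (up positive, ground at y = 0): 4.905 t² − (26.30) t − 3.83 = 0, so t = (26.30 + √(26.30² + 2·9.81·3.83)) / 9.81 = (26.30 + 27.69) / 9.81 = 5.504 s.

5.50 s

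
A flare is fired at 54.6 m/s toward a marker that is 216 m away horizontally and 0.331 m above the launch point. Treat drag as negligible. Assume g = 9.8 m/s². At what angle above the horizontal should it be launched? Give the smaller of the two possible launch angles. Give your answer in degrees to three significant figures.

22.7°

Trajectory: y = x tanθ − g x² (1 + tan²θ)/(2v₀²). With x = 216, y = 0.331, v₀ = 54.6, g = 9.80:
76.69 tan²θ − 216 tanθ + (77.02) = 0.
tanθ = [216 ± √(216² − 4 × 76.69 × (77.02))] / (2 × 76.69) = (216 ± 151.8) / 153.4, giving tanθ = 0.4188 or 2.398.
θ = 22.73° or 67.36°; the smaller is 22.73°.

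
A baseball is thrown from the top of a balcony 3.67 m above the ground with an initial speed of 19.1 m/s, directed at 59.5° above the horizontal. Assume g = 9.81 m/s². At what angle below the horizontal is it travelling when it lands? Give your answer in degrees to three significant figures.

vₓ = 19.10 cos 59.5° = 9.694 m/s; v_y0 = 19.10 sin 59.5° = 16.46 m/s.
With up positive and y = 0 at the ground: y(t) = 3.67 + (16.46) t − 4.905 t². Setting y = 0 and taking the positive root: t = [16.46 + √(16.46² + 2·9.81·3.67)] / 9.81 = (16.46 + 18.52) / 9.81 = 3.565 s.
At impact: v_y = v_y0 − g t = −18.52 m/s; vₓ = 9.694 m/s.
Angle below horizontal: arctan(|v_y|/vₓ) = arctan(18.52/9.694) = 62.37°.

62.4°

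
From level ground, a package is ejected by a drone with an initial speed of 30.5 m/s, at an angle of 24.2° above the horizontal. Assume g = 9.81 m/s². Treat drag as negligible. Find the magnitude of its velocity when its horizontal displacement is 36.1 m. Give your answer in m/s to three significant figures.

Resolve: vₓ = 30.50 cos 24.2° = 27.82 m/s and v_y0 = 30.50 sin 24.2° = 12.50 m/s.
x = vₓ t ⇒ t = 36.1/27.82 = 1.298 s.
Vertical velocity there: v_y = v_y0 − g t = 12.50 − 9.81 × 1.298 = −0.2272 m/s.
Speed: √(vₓ² + v_y²) = √(27.82² + 0.2272²) = 27.82 m/s.

27.8 m/s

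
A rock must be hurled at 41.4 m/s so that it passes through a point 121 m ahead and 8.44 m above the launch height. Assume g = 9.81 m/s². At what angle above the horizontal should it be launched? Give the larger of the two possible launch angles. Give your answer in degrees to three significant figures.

67.2°

Trajectory: y = x tanθ − g x² (1 + tan²θ)/(2v₀²). With x = 121, y = 8.44, v₀ = 41.4, g = 9.81:
41.90 tan²θ − 121 tanθ + (50.34) = 0.
tanθ = [121 ± √(121² − 4 × 41.90 × (50.34))] / (2 × 41.90) = (121 ± 78.77) / 83.80, giving tanθ = 0.5040 or 2.384.
θ = 26.75° or 67.24°; the larger is 67.24°.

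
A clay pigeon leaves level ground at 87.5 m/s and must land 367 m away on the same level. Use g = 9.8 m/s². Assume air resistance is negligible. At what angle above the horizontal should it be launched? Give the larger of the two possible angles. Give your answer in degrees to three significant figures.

From R = (v₀²/g) sin 2θ: sin 2θ = 9.80 × 367 / 7656.2 = 0.4698.
2θ = 28.02° or 180° − 28.02° = 152.0°, so θ = 14.01° or 75.99°.
The larger angle is 75.99°.

76.0°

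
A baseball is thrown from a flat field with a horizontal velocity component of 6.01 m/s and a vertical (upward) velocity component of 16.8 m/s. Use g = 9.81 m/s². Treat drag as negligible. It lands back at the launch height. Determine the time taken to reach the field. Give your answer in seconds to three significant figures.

It returns to y = 0 when t = 2 v_y0 / g = 2(16.80)/9.81 = 3.425 s.

3.43 s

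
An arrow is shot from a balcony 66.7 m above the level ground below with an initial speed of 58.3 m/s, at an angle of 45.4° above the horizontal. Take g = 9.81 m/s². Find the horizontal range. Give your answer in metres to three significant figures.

403 m

Components: vₓ = 58.30 cos 45.4° = 40.94 m/s, v_y0 = 58.30 sin 45.4° = 41.51 m/s.
The projectile lands when y = 66.7 + (41.51) t − ½·9.81·t² = 0. Positive root: t = (41.51 + √(41.51² + 2·9.81·66.7)) / 9.81 = (41.51 + 55.06) / 9.81 = 9.844 s.
Horizontal distance: R = vₓ t = 40.94 × 9.844 = 403.0 m.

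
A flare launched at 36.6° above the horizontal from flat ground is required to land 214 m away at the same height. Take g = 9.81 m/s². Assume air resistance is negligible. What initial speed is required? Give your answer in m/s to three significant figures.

On level ground R = v₀² sin 2θ / g ⇒ v₀ = √(gR / sin 2θ).
v₀ = √(9.81 × 214 / sin 73.20°) = √(2099 / 0.9573) = √2192.9 = 46.83 m/s.

46.8 m/s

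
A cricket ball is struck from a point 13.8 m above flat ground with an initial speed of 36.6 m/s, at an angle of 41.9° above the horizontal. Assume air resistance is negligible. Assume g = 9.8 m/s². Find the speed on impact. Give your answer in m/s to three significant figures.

Horizontal component vₓ = 36.60 cos 41.9° = 27.24 m/s; vertical v_y0 = 36.60 sin 41.9° = 24.44 m/s.
With up positive and y = 0 at the ground: y(t) = 13.8 + (24.44) t − 4.900 t². Setting y = 0 and taking the positive root: t = [24.44 + √(24.44² + 2·9.80·13.8)] / 9.80 = (24.44 + 29.46) / 9.80 = 5.500 s.
Vertical velocity at impact: v_y = v_y0 − g t = 24.44 − 9.80 × 5.500 = −29.46 m/s.
Speed: |v| = √(vₓ² + v_y²) = √(27.24² + 29.46²) = 40.13 m/s.

40.1 m/s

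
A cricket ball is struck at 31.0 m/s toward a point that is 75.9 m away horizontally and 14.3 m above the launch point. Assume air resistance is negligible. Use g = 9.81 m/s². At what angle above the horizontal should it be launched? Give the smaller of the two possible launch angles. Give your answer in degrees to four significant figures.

Trajectory: y = x tanθ − g x² (1 + tan²θ)/(2v₀²). With x = 75.9, y = 14.3, v₀ = 31.0, g = 9.81:
29.40 tan²θ − 75.9 tanθ + (43.70) = 0.
tanθ = [75.9 ± √(75.9² − 4 × 29.40 × (43.70))] / (2 × 29.40) = (75.9 ± 24.91) / 58.81, giving tanθ = 0.8670 or 1.714.
θ = 40.93° or 59.74°; the smaller is 40.93°.

40.93°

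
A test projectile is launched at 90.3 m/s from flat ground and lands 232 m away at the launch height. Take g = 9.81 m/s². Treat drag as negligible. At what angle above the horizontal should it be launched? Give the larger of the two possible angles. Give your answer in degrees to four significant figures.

81.90°

R = v₀² sin 2θ / g gives sin 2θ = gR/v₀² = 9.81·232/90.3² = 0.2791.
2θ = 16.21° or 180° − 16.21° = 163.8°, so θ = 8.104° or 81.90°.
The larger angle is 81.90°.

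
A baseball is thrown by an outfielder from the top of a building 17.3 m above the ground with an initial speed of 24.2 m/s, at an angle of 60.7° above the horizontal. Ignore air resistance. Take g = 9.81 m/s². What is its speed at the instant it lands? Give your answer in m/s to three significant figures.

Components: vₓ = 24.20 cos 60.7° = 11.84 m/s, v_y0 = 24.20 sin 60.7° = 21.10 m/s.
Vertical motion (up positive, ground at y = 0): 4.905 t² − (21.10) t − 17.3 = 0, so t = (21.10 + √(21.10² + 2·9.81·17.3)) / 9.81 = (21.10 + 28.01) / 9.81 = 5.007 s.
Vertical velocity at impact: v_y = v_y0 − g t = 21.10 − 9.81 × 5.007 = −28.01 m/s.
Speed: |v| = √(vₓ² + v_y²) = √(11.84² + 28.01²) = 30.41 m/s.

30.4 m/s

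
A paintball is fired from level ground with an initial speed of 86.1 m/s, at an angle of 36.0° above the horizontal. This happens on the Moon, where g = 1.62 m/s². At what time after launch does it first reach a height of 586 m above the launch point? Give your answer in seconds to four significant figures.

15.35 s

Horizontal component vₓ = 86.10 cos 36.0° = 69.66 m/s; vertical v_y0 = 86.10 sin 36.0° = 50.61 m/s.
Set y = v_y0 t − ½ g t² = 586: 0.8100 t² − 50.61 t + 586 = 0.
t = [50.61 ± √(50.61² − 2·1.62·586)] / 1.62 = (50.61 ± 25.74) / 1.62, so t = 15.35 s or t = 47.13 s.
The first (ascending) time is 15.35 s.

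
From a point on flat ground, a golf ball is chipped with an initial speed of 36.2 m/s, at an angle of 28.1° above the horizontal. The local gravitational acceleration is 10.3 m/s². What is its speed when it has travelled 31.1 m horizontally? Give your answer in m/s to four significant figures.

32.70 m/s

Resolve: vₓ = 36.20 cos 28.1° = 31.93 m/s and v_y0 = 36.20 sin 28.1° = 17.05 m/s.
x = vₓ t ⇒ t = 31.1/31.93 = 0.9739 s.
Vertical velocity there: v_y = v_y0 − g t = 17.05 − 10.3 × 0.9739 = 7.019 m/s.
Speed: √(vₓ² + v_y²) = √(31.93² + 7.019²) = 32.70 m/s.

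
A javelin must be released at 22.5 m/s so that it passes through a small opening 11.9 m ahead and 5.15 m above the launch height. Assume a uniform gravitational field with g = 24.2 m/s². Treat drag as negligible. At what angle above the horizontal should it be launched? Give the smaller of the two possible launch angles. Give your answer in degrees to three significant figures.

45.1°

Trajectory: y = x tanθ − g x² (1 + tan²θ)/(2v₀²). With x = 11.9, y = 5.15, v₀ = 22.5, g = 24.2:
3.385 tan²θ − 11.9 tanθ + (8.535) = 0.
tanθ = [11.9 ± √(11.9² − 4 × 3.385 × (8.535))] / (2 × 3.385) = (11.9 ± 5.105) / 6.769, giving tanθ = 1.004 or 2.512.
θ = 45.11° or 68.29°; the smaller is 45.11°.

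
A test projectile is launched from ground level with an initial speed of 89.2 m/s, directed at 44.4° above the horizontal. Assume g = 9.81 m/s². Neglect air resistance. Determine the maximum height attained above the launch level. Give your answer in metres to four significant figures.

vₓ = 89.20 cos 44.4° = 63.73 m/s; v_y0 = 89.20 sin 44.4° = 62.41 m/s.
Maximum height: H = v_y0² / (2g) = 62.41² / (2 × 9.81) = 198.5 m.

198.5 m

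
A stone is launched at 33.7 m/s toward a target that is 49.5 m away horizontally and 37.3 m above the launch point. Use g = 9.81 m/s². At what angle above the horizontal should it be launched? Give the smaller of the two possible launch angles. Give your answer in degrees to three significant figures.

53.8°

Trajectory: y = x tanθ − g x² (1 + tan²θ)/(2v₀²). With x = 49.5, y = 37.3, v₀ = 33.7, g = 9.81:
10.58 tan²θ − 49.5 tanθ + (47.88) = 0.
tanθ = [49.5 ± √(49.5² − 4 × 10.58 × (47.88))] / (2 × 10.58) = (49.5 ± 20.58) / 21.17, giving tanθ = 1.367 or 3.311.
θ = 53.81° or 73.19°; the smaller is 53.81°.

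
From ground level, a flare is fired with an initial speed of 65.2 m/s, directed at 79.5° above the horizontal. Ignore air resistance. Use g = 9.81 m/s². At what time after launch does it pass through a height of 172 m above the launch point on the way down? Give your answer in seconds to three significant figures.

9.30 s

vₓ = 65.20 cos 79.5° = 11.88 m/s; v_y0 = 65.20 sin 79.5° = 64.11 m/s.
Height y(t) = 64.11 t − 4.905 t² = 172 gives 4.905 t² − 64.11 t + 172 = 0.
t = [64.11 ± √(64.11² − 2·9.81·172)] / 9.81 = (64.11 ± 27.12) / 9.81, so t = 3.771 s or t = 9.299 s.
The descending-branch root is 9.299 s.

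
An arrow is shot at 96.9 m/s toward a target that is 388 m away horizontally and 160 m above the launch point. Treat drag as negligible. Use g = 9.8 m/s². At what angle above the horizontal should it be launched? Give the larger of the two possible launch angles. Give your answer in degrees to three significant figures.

76.7°

Trajectory: y = x tanθ − g x² (1 + tan²θ)/(2v₀²). With x = 388, y = 160, v₀ = 96.9, g = 9.80:
78.56 tan²θ − 388 tanθ + (238.6) = 0.
tanθ = [388 ± √(388² − 4 × 78.56 × (238.6))] / (2 × 78.56) = (388 ± 274.9) / 157.1, giving tanθ = 0.7197 or 4.219.
θ = 35.74° or 76.67°; the larger is 76.67°.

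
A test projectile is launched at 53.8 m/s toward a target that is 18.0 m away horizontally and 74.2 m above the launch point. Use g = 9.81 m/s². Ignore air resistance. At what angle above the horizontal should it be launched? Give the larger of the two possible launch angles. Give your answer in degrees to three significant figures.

Trajectory: y = x tanθ − g x² (1 + tan²θ)/(2v₀²). With x = 18.0, y = 74.2, v₀ = 53.8, g = 9.81:
0.5491 tan²θ − 18.0 tanθ + (74.75) = 0.
tanθ = [18.0 ± √(18.0² − 4 × 0.5491 × (74.75))] / (2 × 0.5491) = (18.0 ± 12.64) / 1.098, giving tanθ = 4.879 or 27.90.
θ = 78.42° or 87.95°; the larger is 87.95°.

87.9°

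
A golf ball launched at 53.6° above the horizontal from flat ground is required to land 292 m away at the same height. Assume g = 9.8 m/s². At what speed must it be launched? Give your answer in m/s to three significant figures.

Level-ground range: R = v₀² sin(2θ)/g, so v₀ = √(gR / sin 2θ).
v₀ = √(9.80 × 292 / sin 107.2°) = √(2862 / 0.9553) = √2995.6 = 54.73 m/s.

54.7 m/s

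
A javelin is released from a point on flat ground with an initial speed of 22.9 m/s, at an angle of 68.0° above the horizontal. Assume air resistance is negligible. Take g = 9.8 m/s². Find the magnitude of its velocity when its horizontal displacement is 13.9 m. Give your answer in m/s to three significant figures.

10.1 m/s

Components: vₓ = 22.90 cos 68.0° = 8.578 m/s, v_y0 = 22.90 sin 68.0° = 21.23 m/s.
At x = 13.9 m, t = x/vₓ = 13.9/8.578 = 1.620 s.
Vertical velocity there: v_y = v_y0 − g t = 21.23 − 9.80 × 1.620 = 5.353 m/s.
Speed: √(vₓ² + v_y²) = √(8.578² + 5.353²) = 10.11 m/s.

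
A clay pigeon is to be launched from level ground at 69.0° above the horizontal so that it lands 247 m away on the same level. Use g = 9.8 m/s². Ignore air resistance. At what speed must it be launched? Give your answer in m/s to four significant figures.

60.15 m/s

On level ground R = v₀² sin 2θ / g ⇒ v₀ = √(gR / sin 2θ).
v₀ = √(9.80 × 247 / sin 138.0°) = √(2421 / 0.6691) = √3617.5 = 60.15 m/s.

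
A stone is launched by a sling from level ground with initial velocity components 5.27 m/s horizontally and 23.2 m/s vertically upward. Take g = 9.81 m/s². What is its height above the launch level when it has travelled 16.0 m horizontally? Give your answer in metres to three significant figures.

At x = 16.0 m, t = x/vₓ = 16.0/5.270 = 3.036 s.
Height: y = v_y0 t − ½ g t² = 23.20 × 3.036 − 4.905 × 3.036² = 70.44 − 45.21 = 25.22 m.

25.2 m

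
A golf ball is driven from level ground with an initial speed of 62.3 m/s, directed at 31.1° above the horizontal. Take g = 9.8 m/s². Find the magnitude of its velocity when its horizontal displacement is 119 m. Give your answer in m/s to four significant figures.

vₓ = 62.30 cos 31.1° = 53.35 m/s; v_y0 = 62.30 sin 31.1° = 32.18 m/s.
At x = 119 m, t = x/vₓ = 119/53.35 = 2.231 s.
Vertical velocity there: v_y = v_y0 − g t = 32.18 − 9.80 × 2.231 = 10.32 m/s.
Speed: √(vₓ² + v_y²) = √(53.35² + 10.32²) = 54.33 m/s.

54.33 m/s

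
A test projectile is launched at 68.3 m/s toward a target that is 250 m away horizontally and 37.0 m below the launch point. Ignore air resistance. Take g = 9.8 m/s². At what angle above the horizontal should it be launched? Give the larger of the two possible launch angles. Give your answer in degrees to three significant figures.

74.8°

Trajectory: y = x tanθ − g x² (1 + tan²θ)/(2v₀²). With x = 250, y = −37.0, v₀ = 68.3, g = 9.80:
65.65 tan²θ − 250 tanθ + (28.65) = 0.
tanθ = [250 ± √(250² − 4 × 65.65 × (28.65))] / (2 × 65.65) = (250 ± 234.5) / 131.3, giving tanθ = 0.1183 or 3.690.
θ = 6.745° or 74.84°; the larger is 74.84°.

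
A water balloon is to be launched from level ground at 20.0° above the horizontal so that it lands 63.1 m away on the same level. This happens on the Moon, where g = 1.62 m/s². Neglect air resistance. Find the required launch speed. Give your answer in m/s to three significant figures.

12.6 m/s

From R = (v₀² / g) sin 2θ: v₀ = √(gR / sin 2θ).
v₀ = √(1.62 × 63.1 / sin 40.00°) = √(102.2 / 0.6428) = √159.03 = 12.61 m/s.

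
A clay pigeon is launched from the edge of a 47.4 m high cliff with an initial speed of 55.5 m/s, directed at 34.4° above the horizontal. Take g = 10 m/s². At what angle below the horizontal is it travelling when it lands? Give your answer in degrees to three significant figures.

43.8°

Resolve: vₓ = 55.50 cos 34.4° = 45.79 m/s and v_y0 = 55.50 sin 34.4° = 31.36 m/s.
Vertical motion (up positive, ground at y = 0): 5.000 t² − (31.36) t − 47.4 = 0, so t = (31.36 + √(31.36² + 2·10.0·47.4)) / 10.0 = (31.36 + 43.95) / 10.0 = 7.530 s.
At impact: v_y = v_y0 − g t = −43.95 m/s; vₓ = 45.79 m/s.
Angle below horizontal: arctan(|v_y|/vₓ) = arctan(43.95/45.79) = 43.82°.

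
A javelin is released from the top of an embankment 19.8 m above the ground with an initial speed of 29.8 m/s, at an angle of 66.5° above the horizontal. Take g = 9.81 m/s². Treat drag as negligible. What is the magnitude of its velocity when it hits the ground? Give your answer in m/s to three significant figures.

Horizontal component vₓ = 29.80 cos 66.5° = 11.88 m/s; vertical v_y0 = 29.80 sin 66.5° = 27.33 m/s.
With up positive and y = 0 at the ground: y(t) = 19.8 + (27.33) t − 4.905 t². Setting y = 0 and taking the positive root: t = [27.33 + √(27.33² + 2·9.81·19.8)] / 9.81 = (27.33 + 33.69) / 9.81 = 6.220 s.
Vertical velocity at impact: v_y = v_y0 − g t = 27.33 − 9.81 × 6.220 = −33.69 m/s.
Speed: |v| = √(vₓ² + v_y²) = √(11.88² + 33.69²) = 35.73 m/s.

35.7 m/s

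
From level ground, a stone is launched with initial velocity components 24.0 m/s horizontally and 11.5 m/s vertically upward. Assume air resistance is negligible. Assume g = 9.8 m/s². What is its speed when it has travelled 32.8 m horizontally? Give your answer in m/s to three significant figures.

24.1 m/s

x = vₓ t ⇒ t = 32.8/24.00 = 1.367 s.
Vertical velocity there: v_y = v_y0 − g t = 11.50 − 9.80 × 1.367 = −1.893 m/s.
Speed: √(vₓ² + v_y²) = √(24.00² + 1.893²) = 24.07 m/s.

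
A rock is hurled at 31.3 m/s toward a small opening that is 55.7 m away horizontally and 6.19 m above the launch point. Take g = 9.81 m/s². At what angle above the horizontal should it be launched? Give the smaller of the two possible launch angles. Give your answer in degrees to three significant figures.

Trajectory: y = x tanθ − g x² (1 + tan²θ)/(2v₀²). With x = 55.7, y = 6.19, v₀ = 31.3, g = 9.81:
15.53 tan²θ − 55.7 tanθ + (21.72) = 0.
tanθ = [55.7 ± √(55.7² − 4 × 15.53 × (21.72))] / (2 × 15.53) = (55.7 ± 41.87) / 31.07, giving tanθ = 0.4453 or 3.141.
θ = 24.00° or 72.34°; the smaller is 24.00°.

24.0°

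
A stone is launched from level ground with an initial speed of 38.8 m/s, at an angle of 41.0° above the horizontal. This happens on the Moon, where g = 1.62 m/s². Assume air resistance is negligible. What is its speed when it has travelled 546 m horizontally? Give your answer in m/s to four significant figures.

Resolve: vₓ = 38.80 cos 41.0° = 29.28 m/s and v_y0 = 38.80 sin 41.0° = 25.46 m/s.
Time to reach x = 546 m: t = x/vₓ = 546/29.28 = 18.65 s.
Vertical velocity there: v_y = v_y0 − g t = 25.46 − 1.62 × 18.65 = −4.751 m/s.
Speed: √(vₓ² + v_y²) = √(29.28² + 4.751²) = 29.67 m/s.

29.67 m/s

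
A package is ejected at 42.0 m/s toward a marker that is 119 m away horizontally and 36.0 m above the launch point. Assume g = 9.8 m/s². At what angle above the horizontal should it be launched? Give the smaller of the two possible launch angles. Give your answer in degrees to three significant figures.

42.1°

Trajectory: y = x tanθ − g x² (1 + tan²θ)/(2v₀²). With x = 119, y = 36.0, v₀ = 42.0, g = 9.80:
39.34 tan²θ − 119 tanθ + (75.34) = 0.
tanθ = [119 ± √(119² − 4 × 39.34 × (75.34))] / (2 × 39.34) = (119 ± 48.03) / 78.67, giving tanθ = 0.9020 or 2.123.
θ = 42.05° or 64.78°; the smaller is 42.05°.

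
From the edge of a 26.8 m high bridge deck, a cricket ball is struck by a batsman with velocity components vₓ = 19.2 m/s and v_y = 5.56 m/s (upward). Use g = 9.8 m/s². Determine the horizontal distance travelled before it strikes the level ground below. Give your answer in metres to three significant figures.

Vertical motion (up positive, ground at y = 0): 4.900 t² − (5.560) t − 26.8 = 0, so t = (5.560 + √(5.560² + 2·9.80·26.8)) / 9.80 = (5.560 + 23.58) / 9.80 = 2.974 s.
Horizontal distance: R = vₓ t = 19.20 × 2.974 = 57.10 m.

57.1 m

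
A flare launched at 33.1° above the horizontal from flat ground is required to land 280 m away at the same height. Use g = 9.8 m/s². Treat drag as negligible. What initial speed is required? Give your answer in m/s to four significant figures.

On level ground R = v₀² sin 2θ / g ⇒ v₀ = √(gR / sin 2θ).
v₀ = √(9.80 × 280 / sin 66.20°) = √(2744 / 0.9150) = √2999.0 = 54.76 m/s.

54.76 m/s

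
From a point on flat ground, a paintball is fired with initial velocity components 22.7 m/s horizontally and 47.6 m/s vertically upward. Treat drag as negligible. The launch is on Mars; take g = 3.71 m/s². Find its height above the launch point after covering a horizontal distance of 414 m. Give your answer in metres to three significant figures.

Time to reach x = 414 m: t = x/vₓ = 414/22.70 = 18.24 s.
Height: y = v_y0 t − ½ g t² = 47.60 × 18.24 − 1.855 × 18.24² = 868.1 − 617.0 = 251.1 m.

251 m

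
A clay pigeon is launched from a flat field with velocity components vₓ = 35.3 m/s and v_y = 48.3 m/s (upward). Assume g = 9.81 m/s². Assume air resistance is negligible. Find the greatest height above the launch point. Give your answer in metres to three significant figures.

119 m

Peak height H = v_y0² / (2g) = 2332.9 / 19.62 = 118.9 m.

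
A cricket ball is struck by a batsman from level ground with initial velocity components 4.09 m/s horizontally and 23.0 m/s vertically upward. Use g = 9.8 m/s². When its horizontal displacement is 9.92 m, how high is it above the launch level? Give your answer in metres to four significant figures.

26.96 m

x = vₓ t ⇒ t = 9.92/4.090 = 2.425 s.
Height: y = v_y0 t − ½ g t² = 23.00 × 2.425 − 4.900 × 2.425² = 55.78 − 28.83 = 26.96 m.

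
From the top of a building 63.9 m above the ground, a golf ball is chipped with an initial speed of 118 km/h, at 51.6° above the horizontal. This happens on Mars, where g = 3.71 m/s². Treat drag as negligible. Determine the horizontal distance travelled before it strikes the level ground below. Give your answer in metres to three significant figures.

Convert: 118 km/h = 118/3.6 = 32.78 m/s.
Components: vₓ = 32.78 cos 51.6° = 20.36 m/s, v_y0 = 32.78 sin 51.6° = 25.69 m/s.
Vertical motion (up positive, ground at y = 0): 1.855 t² − (25.69) t − 63.9 = 0, so t = (25.69 + √(25.69² + 2·3.71·63.9)) / 3.71 = (25.69 + 33.67) / 3.71 = 16.00 s.
Horizontal distance: R = vₓ t = 20.36 × 16.00 = 325.8 m.

326 m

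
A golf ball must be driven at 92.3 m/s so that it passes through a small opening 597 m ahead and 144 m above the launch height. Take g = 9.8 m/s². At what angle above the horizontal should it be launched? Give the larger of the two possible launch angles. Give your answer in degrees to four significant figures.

Trajectory: y = x tanθ − g x² (1 + tan²θ)/(2v₀²). With x = 597, y = 144, v₀ = 92.3, g = 9.80:
205.0 tan²θ − 597 tanθ + (349.0) = 0.
tanθ = [597 ± √(597² − 4 × 205.0 × (349.0))] / (2 × 205.0) = (597 ± 265.0) / 410.0, giving tanθ = 0.8097 or 2.103.
θ = 39.00° or 64.56°; the larger is 64.56°.

64.56°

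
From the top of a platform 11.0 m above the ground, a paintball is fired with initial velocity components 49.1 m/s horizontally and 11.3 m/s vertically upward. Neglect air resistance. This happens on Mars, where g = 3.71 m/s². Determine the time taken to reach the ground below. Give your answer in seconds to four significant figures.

With up positive and y = 0 at the ground: y(t) = 11.0 + (11.30) t − 1.855 t². Setting y = 0 and taking the positive root: t = [11.30 + √(11.30² + 2·3.71·11.0)] / 3.71 = (11.30 + 14.47) / 3.71 = 6.945 s.

6.945 s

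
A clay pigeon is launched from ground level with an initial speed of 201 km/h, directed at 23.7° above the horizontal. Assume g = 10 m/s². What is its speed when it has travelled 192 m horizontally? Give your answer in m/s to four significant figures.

Convert: 201 km/h = 201/3.6 = 55.83 m/s.
Components: vₓ = 55.83 cos 23.7° = 51.12 m/s, v_y0 = 55.83 sin 23.7° = 22.44 m/s.
At x = 192 m, t = x/vₓ = 192/51.12 = 3.756 s.
Vertical velocity there: v_y = v_y0 − g t = 22.44 − 10.0 × 3.756 = −15.11 m/s.
Speed: √(vₓ² + v_y²) = √(51.12² + 15.11²) = 53.31 m/s.

53.31 m/s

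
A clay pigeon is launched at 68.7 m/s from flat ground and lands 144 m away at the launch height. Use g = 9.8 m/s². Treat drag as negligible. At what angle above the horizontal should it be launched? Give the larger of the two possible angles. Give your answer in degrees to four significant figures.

81.30°

Level-ground range R = v₀² sin(2θ)/g ⇒ sin(2θ) = gR/v₀² = 9.80 × 144 / 68.7² = 0.2990.
2θ = 17.40° or 180° − 17.40° = 162.6°, so θ = 8.699° or 81.30°.
The larger angle is 81.30°.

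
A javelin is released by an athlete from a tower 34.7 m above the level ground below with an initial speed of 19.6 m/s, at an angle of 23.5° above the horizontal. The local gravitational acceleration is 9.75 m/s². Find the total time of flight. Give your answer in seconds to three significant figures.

3.59 s

Components: vₓ = 19.60 cos 23.5° = 17.97 m/s, v_y0 = 19.60 sin 23.5° = 7.815 m/s.
With up positive and y = 0 at the ground: y(t) = 34.7 + (7.815) t − 4.875 t². Setting y = 0 and taking the positive root: t = [7.815 + √(7.815² + 2·9.75·34.7)] / 9.75 = (7.815 + 27.16) / 9.75 = 3.587 s.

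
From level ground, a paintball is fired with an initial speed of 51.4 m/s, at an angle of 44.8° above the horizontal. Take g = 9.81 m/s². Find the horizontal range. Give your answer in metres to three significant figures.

Horizontal component vₓ = 51.40 cos 44.8° = 36.47 m/s; vertical v_y0 = 51.40 sin 44.8° = 36.22 m/s.
Time aloft: T = 2 v_y0 / g = 2 × 36.22 / 9.81 = 7.384 s.
Range: R = vₓ T = 36.47 × 7.384 = 269.3 m.

269 m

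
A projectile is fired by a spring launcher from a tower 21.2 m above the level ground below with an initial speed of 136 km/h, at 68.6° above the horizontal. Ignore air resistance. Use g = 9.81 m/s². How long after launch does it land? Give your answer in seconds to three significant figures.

Convert: 136 km/h = 136/3.6 = 37.78 m/s.
Horizontal component vₓ = 37.78 cos 68.6° = 13.78 m/s; vertical v_y0 = 37.78 sin 68.6° = 35.17 m/s.
With up positive and y = 0 at the ground: y(t) = 21.2 + (35.17) t − 4.905 t². Setting y = 0 and taking the positive root: t = [35.17 + √(35.17² + 2·9.81·21.2)] / 9.81 = (35.17 + 40.66) / 9.81 = 7.730 s.

7.73 s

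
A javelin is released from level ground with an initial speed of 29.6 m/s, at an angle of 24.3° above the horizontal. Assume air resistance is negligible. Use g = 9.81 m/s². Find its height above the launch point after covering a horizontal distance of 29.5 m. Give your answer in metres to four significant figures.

vₓ = 29.60 cos 24.3° = 26.98 m/s; v_y0 = 29.60 sin 24.3° = 12.18 m/s.
Time to reach x = 29.5 m: t = x/vₓ = 29.5/26.98 = 1.094 s.
Height: y = v_y0 t − ½ g t² = 12.18 × 1.094 − 4.905 × 1.094² = 13.32 − 5.865 = 7.455 m.

7.455 m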